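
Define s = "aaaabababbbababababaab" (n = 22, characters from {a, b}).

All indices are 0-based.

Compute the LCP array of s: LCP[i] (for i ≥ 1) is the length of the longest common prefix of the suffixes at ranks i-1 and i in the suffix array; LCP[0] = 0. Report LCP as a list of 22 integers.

[0, 3, 2, 3, 1, 2, 3, 5, 7, 6, 4, 2, 0, 1, 2, 4, 6, 8, 5, 3, 1, 2]

sorted suffixes:
  #0 SA[0]=0  'aaaabababbbababababaab'
  #1 SA[1]=1  'aaabababbbababababaab'
  #2 SA[2]=19  'aab'
  #3 SA[3]=2  'aabababbbababababaab'
  #4 SA[4]=20  'ab'
  #5 SA[5]=17  'abaab'
  #6 SA[6]=15  'ababaab'
  #7 SA[7]=13  'abababaab'
  #8 SA[8]=11  'ababababaab'
  #9 SA[9]=3  'abababbbababababaab'
  #10 SA[10]=5  'ababbbababababaab'
  #11 SA[11]=7  'abbbababababaab'
  #12 SA[12]=21  'b'
  #13 SA[13]=18  'baab'
  #14 SA[14]=16  'babaab'
  #15 SA[15]=14  'bababaab'
  #16 SA[16]=12  'babababaab'
  #17 SA[17]=10  'bababababaab'
  #18 SA[18]=4  'bababbbababababaab'
  #19 SA[19]=6  'babbbababababaab'
  #20 SA[20]=9  'bbababababaab'
  #21 SA[21]=8  'bbbababababaab'

SA = [0, 1, 19, 2, 20, 17, 15, 13, 11, 3, 5, 7, 21, 18, 16, 14, 12, 10, 4, 6, 9, 8]
i: (SA[i-1],SA[i]) lcp shared
  1: (0,1) 3 'aaa'
  2: (1,19) 2 'aa'
  3: (19,2) 3 'aab'
  4: (2,20) 1 'a'
  5: (20,17) 2 'ab'
  6: (17,15) 3 'aba'
  7: (15,13) 5 'ababa'
  8: (13,11) 7 'abababa'
  9: (11,3) 6 'ababab'
  10: (3,5) 4 'abab'
  11: (5,7) 2 'ab'
  12: (7,21) 0 ''
  13: (21,18) 1 'b'
  14: (18,16) 2 'ba'
  15: (16,14) 4 'baba'
  16: (14,12) 6 'bababa'
  17: (12,10) 8 'babababa'
  18: (10,4) 5 'babab'
  19: (4,6) 3 'bab'
  20: (6,9) 1 'b'
  21: (9,8) 2 'bb'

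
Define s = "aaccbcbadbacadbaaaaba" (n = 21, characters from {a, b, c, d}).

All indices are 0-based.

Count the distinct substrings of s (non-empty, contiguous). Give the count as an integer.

sorted suffixes:
  #0 SA[0]=20  'a'
  #1 SA[1]=15  'aaaaba'
  #2 SA[2]=16  'aaaba'
  #3 SA[3]=17  'aaba'
  #4 SA[4]=0  'aaccbcbadbacadbaaaaba'
  #5 SA[5]=18  'aba'
  #6 SA[6]=10  'acadbaaaaba'
  #7 SA[7]=1  'accbcbadbacadbaaaaba'
  #8 SA[8]=12  'adbaaaaba'
  #9 SA[9]=7  'adbacadbaaaaba'
  #10 SA[10]=19  'ba'
  #11 SA[11]=14  'baaaaba'
  #12 SA[12]=9  'bacadbaaaaba'
  #13 SA[13]=6  'badbacadbaaaaba'
  #14 SA[14]=4  'bcbadbacadbaaaaba'
  #15 SA[15]=11  'cadbaaaaba'
  #16 SA[16]=5  'cbadbacadbaaaaba'
  #17 SA[17]=3  'cbcbadbacadbaaaaba'
  #18 SA[18]=2  'ccbcbadbacadbaaaaba'
  #19 SA[19]=13  'dbaaaaba'
  #20 SA[20]=8  'dbacadbaaaaba'

SA = [20, 15, 16, 17, 0, 18, 10, 1, 12, 7, 19, 14, 9, 6, 4, 11, 5, 3, 2, 13, 8]
[i] adj suffixes → lcp
  [1] 20/15 → 1 ('a')
  [2] 15/16 → 3 ('aaa')
  [3] 16/17 → 2 ('aa')
  [4] 17/0 → 2 ('aa')
  [5] 0/18 → 1 ('a')
  [6] 18/10 → 1 ('a')
  [7] 10/1 → 2 ('ac')
  [8] 1/12 → 1 ('a')
  [9] 12/7 → 4 ('adba')
  [10] 7/19 → 0 ('')
  [11] 19/14 → 2 ('ba')
  [12] 14/9 → 2 ('ba')
  [13] 9/6 → 2 ('ba')
  [14] 6/4 → 1 ('b')
  [15] 4/11 → 0 ('')
  [16] 11/5 → 1 ('c')
  [17] 5/3 → 2 ('cb')
  [18] 3/2 → 1 ('c')
  [19] 2/13 → 0 ('')
  [20] 13/8 → 3 ('dba')

n(n+1)/2 = 21·22/2 = 231
Σ LCP = 0 + 1 + 3 + 2 + 2 + 1 + 1 + 2 + 1 + 4 + 0 + 2 + 2 + 2 + 1 + 0 + 1 + 2 + 1 + 0 + 3 = 31
distinct = 231 − 31 = 200

200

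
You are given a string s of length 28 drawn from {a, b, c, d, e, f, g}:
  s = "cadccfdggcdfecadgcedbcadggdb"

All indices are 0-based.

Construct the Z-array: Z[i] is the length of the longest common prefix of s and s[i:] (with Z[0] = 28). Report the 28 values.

[28, 0, 0, 1, 1, 0, 0, 0, 0, 1, 0, 0, 0, 3, 0, 0, 0, 1, 0, 0, 0, 3, 0, 0, 0, 0, 0, 0]

Z[0]=28
i=1: i≥r, start 0; Z[1]=0
i=2: i≥r, start 0; Z[2]=0
i=3: i≥r, start 0; Z[3]=1 scan→box=[3,4)
i=4: i≥r, start 0; Z[4]=1 scan→box=[4,5)
i=5: i≥r, start 0; Z[5]=0
i=6: i≥r, start 0; Z[6]=0
i=7: i≥r, start 0; Z[7]=0
i=8: i≥r, start 0; Z[8]=0
i=9: i≥r, start 0; Z[9]=1 scan→box=[9,10)
i=10: i≥r, start 0; Z[10]=0
i=11: i≥r, start 0; Z[11]=0
i=12: i≥r, start 0; Z[12]=0
i=13: i≥r, start 0; Z[13]=3 scan→box=[13,16)
i=14: min(r-i=2, Z[1]=0)=0; Z[14]=0
i=15: min(r-i=1, Z[2]=0)=0; Z[15]=0
i=16: i≥r, start 0; Z[16]=0
i=17: i≥r, start 0; Z[17]=1 scan→box=[17,18)
i=18: i≥r, start 0; Z[18]=0
i=19: i≥r, start 0; Z[19]=0
i=20: i≥r, start 0; Z[20]=0
i=21: i≥r, start 0; Z[21]=3 scan→box=[21,24)
i=22: min(r-i=2, Z[1]=0)=0; Z[22]=0
i=23: min(r-i=1, Z[2]=0)=0; Z[23]=0
i=24: i≥r, start 0; Z[24]=0
i=25: i≥r, start 0; Z[25]=0
i=26: i≥r, start 0; Z[26]=0
i=27: i≥r, start 0; Z[27]=0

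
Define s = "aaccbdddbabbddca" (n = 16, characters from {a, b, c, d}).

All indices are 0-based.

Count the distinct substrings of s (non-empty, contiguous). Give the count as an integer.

sorted suffixes:
  #0 SA[0]=15  'a'
  #1 SA[1]=0  'aaccbdddbabbddca'
  #2 SA[2]=9  'abbddca'
  #3 SA[3]=1  'accbdddbabbddca'
  #4 SA[4]=8  'babbddca'
  #5 SA[5]=10  'bbddca'
  #6 SA[6]=11  'bddca'
  #7 SA[7]=4  'bdddbabbddca'
  #8 SA[8]=14  'ca'
  #9 SA[9]=3  'cbdddbabbddca'
  #10 SA[10]=2  'ccbdddbabbddca'
  #11 SA[11]=7  'dbabbddca'
  #12 SA[12]=13  'dca'
  #13 SA[13]=6  'ddbabbddca'
  #14 SA[14]=12  'ddca'
  #15 SA[15]=5  'dddbabbddca'

SA = [15, 0, 9, 1, 8, 10, 11, 4, 14, 3, 2, 7, 13, 6, 12, 5]
i: (SA[i-1],SA[i]) lcp shared
  1: (15,0) 1 'a'
  2: (0,9) 1 'a'
  3: (9,1) 1 'a'
  4: (1,8) 0 ''
  5: (8,10) 1 'b'
  6: (10,11) 1 'b'
  7: (11,4) 3 'bdd'
  8: (4,14) 0 ''
  9: (14,3) 1 'c'
  10: (3,2) 1 'c'
  11: (2,7) 0 ''
  12: (7,13) 1 'd'
  13: (13,6) 1 'd'
  14: (6,12) 2 'dd'
  15: (12,5) 2 'dd'

n(n+1)/2 = 16·17/2 = 136
Σ LCP = 0 + 1 + 1 + 1 + 0 + 1 + 1 + 3 + 0 + 1 + 1 + 0 + 1 + 1 + 2 + 2 = 16
distinct = 136 − 16 = 120

120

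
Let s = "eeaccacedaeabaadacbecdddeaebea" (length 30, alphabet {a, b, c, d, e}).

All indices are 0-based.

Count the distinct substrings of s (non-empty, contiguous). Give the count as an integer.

rank | idx | suffix
   0 |  29 | a
   1 |  13 | aadacbecdddeaebea
   2 |  11 | abaadacbecdddeaebea
   3 |  16 | acbecdddeaebea
   4 |   2 | accacedaeabaadacbecdddeaebea
   5 |   5 | acedaeabaadacbecdddeaebea
   6 |  14 | adacbecdddeaebea
   7 |   9 | aeabaadacbecdddeaebea
   8 |  25 | aebea
   9 |  12 | baadacbecdddeaebea
  10 |  27 | bea
  11 |  18 | becdddeaebea
  12 |   4 | cacedaeabaadacbecdddeaebea
  13 |  17 | cbecdddeaebea
  14 |   3 | ccacedaeabaadacbecdddeaebea
  15 |  20 | cdddeaebea
  16 |   6 | cedaeabaadacbecdddeaebea
  17 |  15 | dacbecdddeaebea
  18 |   8 | daeabaadacbecdddeaebea
  19 |  21 | dddeaebea
  20 |  22 | ddeaebea
  21 |  23 | deaebea
  22 |  28 | ea
  23 |  10 | eabaadacbecdddeaebea
  24 |   1 | eaccacedaeabaadacbecdddeaebea
  25 |  24 | eaebea
  26 |  26 | ebea
  27 |  19 | ecdddeaebea
  28 |   7 | edaeabaadacbecdddeaebea
  29 |   0 | eeaccacedaeabaadacbecdddeaebea

SA = [29, 13, 11, 16, 2, 5, 14, 9, 25, 12, 27, 18, 4, 17, 3, 20, 6, 15, 8, 21, 22, 23, 28, 10, 1, 24, 26, 19, 7, 0]
i: (SA[i-1],SA[i]) lcp shared
  1: (29,13) 1 'a'
  2: (13,11) 1 'a'
  3: (11,16) 1 'a'
  4: (16,2) 2 'ac'
  5: (2,5) 2 'ac'
  6: (5,14) 1 'a'
  7: (14,9) 1 'a'
  8: (9,25) 2 'ae'
  9: (25,12) 0 ''
  10: (12,27) 1 'b'
  11: (27,18) 2 'be'
  12: (18,4) 0 ''
  13: (4,17) 1 'c'
  14: (17,3) 1 'c'
  15: (3,20) 1 'c'
  16: (20,6) 1 'c'
  17: (6,15) 0 ''
  18: (15,8) 2 'da'
  19: (8,21) 1 'd'
  20: (21,22) 2 'dd'
  21: (22,23) 1 'd'
  22: (23,28) 0 ''
  23: (28,10) 2 'ea'
  24: (10,1) 2 'ea'
  25: (1,24) 2 'ea'
  26: (24,26) 1 'e'
  27: (26,19) 1 'e'
  28: (19,7) 1 'e'
  29: (7,0) 1 'e'

n(n+1)/2 = 30·31/2 = 465
Σ LCP = 0 + 1 + 1 + 1 + 2 + 2 + 1 + 1 + 2 + 0 + 1 + 2 + 0 + 1 + 1 + 1 + 1 + 0 + 2 + 1 + 2 + 1 + 0 + 2 + 2 + 2 + 1 + 1 + 1 + 1 = 34
distinct = 465 − 34 = 431

431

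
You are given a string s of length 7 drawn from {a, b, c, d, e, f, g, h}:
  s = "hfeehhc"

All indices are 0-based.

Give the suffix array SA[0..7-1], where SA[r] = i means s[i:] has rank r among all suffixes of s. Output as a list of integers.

[6, 2, 3, 1, 5, 0, 4]

sorted suffixes:
  #0 SA[0]=6  'c'
  #1 SA[1]=2  'eehhc'
  #2 SA[2]=3  'ehhc'
  #3 SA[3]=1  'feehhc'
  #4 SA[4]=5  'hc'
  #5 SA[5]=0  'hfeehhc'
  #6 SA[6]=4  'hhc'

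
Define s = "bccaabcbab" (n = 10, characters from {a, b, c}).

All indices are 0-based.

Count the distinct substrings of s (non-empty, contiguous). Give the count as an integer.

46

rank | idx | suffix
   0 |   3 | aabcbab
   1 |   8 | ab
   2 |   4 | abcbab
   3 |   9 | b
   4 |   7 | bab
   5 |   5 | bcbab
   6 |   0 | bccaabcbab
   7 |   2 | caabcbab
   8 |   6 | cbab
   9 |   1 | ccaabcbab

SA = [3, 8, 4, 9, 7, 5, 0, 2, 6, 1]
[i] adj suffixes → lcp
  [1] 3/8 → 1 ('a')
  [2] 8/4 → 2 ('ab')
  [3] 4/9 → 0 ('')
  [4] 9/7 → 1 ('b')
  [5] 7/5 → 1 ('b')
  [6] 5/0 → 2 ('bc')
  [7] 0/2 → 0 ('')
  [8] 2/6 → 1 ('c')
  [9] 6/1 → 1 ('c')

n(n+1)/2 = 10·11/2 = 55
Σ LCP = 0 + 1 + 2 + 0 + 1 + 1 + 2 + 0 + 1 + 1 = 9
distinct = 55 − 9 = 46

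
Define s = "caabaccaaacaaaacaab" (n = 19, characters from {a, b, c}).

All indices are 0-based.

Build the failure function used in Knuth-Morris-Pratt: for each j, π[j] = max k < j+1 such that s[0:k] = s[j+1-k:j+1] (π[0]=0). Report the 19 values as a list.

[0, 0, 0, 0, 0, 1, 1, 2, 3, 0, 1, 2, 3, 0, 0, 1, 2, 3, 4]

π[0] = 0
j=1 s[j]='a': π[1]=0 (border '')
j=2 s[j]='a': π[2]=0 (border '')
j=3 s[j]='b': π[3]=0 (border '')
j=4 s[j]='a': π[4]=0 (border '')
j=5 s[j]='c': π[5]=1 (border 'c')
j=6 s[j]='c': k: 1→0; π[6]=1 (border 'c')
j=7 s[j]='a': π[7]=2 (border 'ca')
j=8 s[j]='a': π[8]=3 (border 'caa')
j=9 s[j]='a': k: 3→0; π[9]=0 (border '')
j=10 s[j]='c': π[10]=1 (border 'c')
j=11 s[j]='a': π[11]=2 (border 'ca')
j=12 s[j]='a': π[12]=3 (border 'caa')
j=13 s[j]='a': k: 3→0; π[13]=0 (border '')
j=14 s[j]='a': π[14]=0 (border '')
j=15 s[j]='c': π[15]=1 (border 'c')
j=16 s[j]='a': π[16]=2 (border 'ca')
j=17 s[j]='a': π[17]=3 (border 'caa')
j=18 s[j]='b': π[18]=4 (border 'caab')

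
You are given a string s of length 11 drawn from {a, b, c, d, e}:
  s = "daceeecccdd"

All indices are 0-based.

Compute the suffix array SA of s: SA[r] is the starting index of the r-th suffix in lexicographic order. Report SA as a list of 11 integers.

rank | idx | suffix
   0 |   1 | aceeecccdd
   1 |   6 | cccdd
   2 |   7 | ccdd
   3 |   8 | cdd
   4 |   2 | ceeecccdd
   5 |  10 | d
   6 |   0 | daceeecccdd
   7 |   9 | dd
   8 |   5 | ecccdd
   9 |   4 | eecccdd
  10 |   3 | eeecccdd

[1, 6, 7, 8, 2, 10, 0, 9, 5, 4, 3]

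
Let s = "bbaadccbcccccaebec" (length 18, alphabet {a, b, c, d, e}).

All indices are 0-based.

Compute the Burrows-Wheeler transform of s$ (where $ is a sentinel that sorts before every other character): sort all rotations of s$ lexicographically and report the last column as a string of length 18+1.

rank  rotation             last
    0  $bbaadccbcccccaebec  c
    1  aadccbcccccaebec$bb  b
    2  adccbcccccaebec$bba  a
    3  aebec$bbaadccbccccc  c
    4  baadccbcccccaebec$b  b
    5  bbaadccbcccccaebec$  $
    6  bcccccaebec$bbaadcc  c
    7  bec$bbaadccbcccccae  e
    8  c$bbaadccbcccccaebe  e
    9  caebec$bbaadccbcccc  c
   10  cbcccccaebec$bbaadc  c
   11  ccaebec$bbaadccbccc  c
   12  ccbcccccaebec$bbaad  d
   13  cccaebec$bbaadccbcc  c
   14  ccccaebec$bbaadccbc  c
   15  cccccaebec$bbaadccb  b
   16  dccbcccccaebec$bbaa  a
   17  ebec$bbaadccbccccca  a
   18  ec$bbaadccbcccccaeb  b

cbacb$ceecccdccbaab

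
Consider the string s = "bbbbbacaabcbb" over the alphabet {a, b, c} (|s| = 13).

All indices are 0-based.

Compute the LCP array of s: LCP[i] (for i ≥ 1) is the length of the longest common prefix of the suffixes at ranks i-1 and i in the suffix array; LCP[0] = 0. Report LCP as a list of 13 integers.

[0, 1, 1, 0, 1, 1, 2, 2, 3, 4, 1, 0, 1]

rank→(start, suffix):
  0 → (7, 'aabcbb')
  1 → (8, 'abcbb')
  2 → (5, 'acaabcbb')
  3 → (12, 'b')
  4 → (4, 'bacaabcbb')
  5 → (11, 'bb')
  6 → (3, 'bbacaabcbb')
  7 → (2, 'bbbacaabcbb')
  8 → (1, 'bbbbacaabcbb')
  9 → (0, 'bbbbbacaabcbb')
  10 → (9, 'bcbb')
  11 → (6, 'caabcbb')
  12 → (10, 'cbb')

SA = [7, 8, 5, 12, 4, 11, 3, 2, 1, 0, 9, 6, 10]
rank  pair      lcp
   1  s[7:],s[8:]  1  'a'
   2  s[8:],s[5:]  1  'a'
   3  s[5:],s[12:]  0  ''
   4  s[12:],s[4:]  1  'b'
   5  s[4:],s[11:]  1  'b'
   6  s[11:],s[3:]  2  'bb'
   7  s[3:],s[2:]  2  'bb'
   8  s[2:],s[1:]  3  'bbb'
   9  s[1:],s[0:]  4  'bbbb'
  10  s[0:],s[9:]  1  'b'
  11  s[9:],s[6:]  0  ''
  12  s[6:],s[10:]  1  'c'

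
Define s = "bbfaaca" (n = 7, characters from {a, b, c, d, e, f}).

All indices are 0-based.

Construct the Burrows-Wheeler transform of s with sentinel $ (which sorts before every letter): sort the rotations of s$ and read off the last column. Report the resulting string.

acfa$bab

rank  rotation  last
    0  $bbfaaca  a
    1  a$bbfaac  c
    2  aaca$bbf  f
    3  aca$bbfa  a
    4  bbfaaca$  $
    5  bfaaca$b  b
    6  ca$bbfaa  a
    7  faaca$bb  b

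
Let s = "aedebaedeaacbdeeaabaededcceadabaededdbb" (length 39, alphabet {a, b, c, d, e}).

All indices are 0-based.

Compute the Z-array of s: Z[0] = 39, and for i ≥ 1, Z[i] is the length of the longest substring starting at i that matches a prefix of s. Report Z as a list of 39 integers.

[39, 0, 0, 0, 0, 4, 0, 0, 0, 1, 1, 0, 0, 0, 0, 0, 1, 1, 0, 4, 0, 0, 0, 0, 0, 0, 0, 1, 0, 1, 0, 4, 0, 0, 0, 0, 0, 0, 0]

Z[0]=39
i=1: outside box; Z[1]=0
i=2: outside box; Z[2]=0
i=3: outside box; Z[3]=0
i=4: outside box; Z[4]=0
i=5: outside box; Z[5]=4 grow→box=[5,9)
i=6: min(r-i=3, Z[1]=0)=0; Z[6]=0
i=7: min(r-i=2, Z[2]=0)=0; Z[7]=0
i=8: min(r-i=1, Z[3]=0)=0; Z[8]=0
i=9: outside box; Z[9]=1 grow→box=[9,10)
i=10: outside box; Z[10]=1 grow→box=[10,11)
i=11: outside box; Z[11]=0
i=12: outside box; Z[12]=0
i=13: outside box; Z[13]=0
i=14: outside box; Z[14]=0
i=15: outside box; Z[15]=0
i=16: outside box; Z[16]=1 grow→box=[16,17)
i=17: outside box; Z[17]=1 grow→box=[17,18)
i=18: outside box; Z[18]=0
i=19: outside box; Z[19]=4 grow→box=[19,23)
i=20: min(r-i=3, Z[1]=0)=0; Z[20]=0
i=21: min(r-i=2, Z[2]=0)=0; Z[21]=0
i=22: min(r-i=1, Z[3]=0)=0; Z[22]=0
i=23: outside box; Z[23]=0
i=24: outside box; Z[24]=0
i=25: outside box; Z[25]=0
i=26: outside box; Z[26]=0
i=27: outside box; Z[27]=1 grow→box=[27,28)
i=28: outside box; Z[28]=0
i=29: outside box; Z[29]=1 grow→box=[29,30)
i=30: outside box; Z[30]=0
i=31: outside box; Z[31]=4 grow→box=[31,35)
i=32: min(r-i=3, Z[1]=0)=0; Z[32]=0
i=33: min(r-i=2, Z[2]=0)=0; Z[33]=0
i=34: min(r-i=1, Z[3]=0)=0; Z[34]=0
i=35: outside box; Z[35]=0
i=36: outside box; Z[36]=0
i=37: outside box; Z[37]=0
i=38: outside box; Z[38]=0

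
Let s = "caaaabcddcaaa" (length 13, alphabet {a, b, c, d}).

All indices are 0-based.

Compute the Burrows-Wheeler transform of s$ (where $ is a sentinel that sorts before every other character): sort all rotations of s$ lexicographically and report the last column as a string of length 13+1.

rank  rotation        last
    0  $caaaabcddcaaa  a
    1  a$caaaabcddcaa  a
    2  aa$caaaabcddca  a
    3  aaa$caaaabcddc  c
    4  aaaabcddcaaa$c  c
    5  aaabcddcaaa$ca  a
    6  aabcddcaaa$caa  a
    7  abcddcaaa$caaa  a
    8  bcddcaaa$caaaa  a
    9  caaa$caaaabcdd  d
   10  caaaabcddcaaa$  $
   11  cddcaaa$caaaab  b
   12  dcaaa$caaaabcd  d
   13  ddcaaa$caaaabc  c

aaaccaaaad$bdc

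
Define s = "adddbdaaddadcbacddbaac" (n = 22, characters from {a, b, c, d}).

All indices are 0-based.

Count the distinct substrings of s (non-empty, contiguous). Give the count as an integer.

223

sorted suffixes:
  #0 SA[0]=19  'aac'
  #1 SA[1]=6  'aaddadcbacddbaac'
  #2 SA[2]=20  'ac'
  #3 SA[3]=14  'acddbaac'
  #4 SA[4]=10  'adcbacddbaac'
  #5 SA[5]=7  'addadcbacddbaac'
  #6 SA[6]=0  'adddbdaaddadcbacddbaac'
  #7 SA[7]=18  'baac'
  #8 SA[8]=13  'bacddbaac'
  #9 SA[9]=4  'bdaaddadcbacddbaac'
  #10 SA[10]=21  'c'
  #11 SA[11]=12  'cbacddbaac'
  #12 SA[12]=15  'cddbaac'
  #13 SA[13]=5  'daaddadcbacddbaac'
  #14 SA[14]=9  'dadcbacddbaac'
  #15 SA[15]=17  'dbaac'
  #16 SA[16]=3  'dbdaaddadcbacddbaac'
  #17 SA[17]=11  'dcbacddbaac'
  #18 SA[18]=8  'ddadcbacddbaac'
  #19 SA[19]=16  'ddbaac'
  #20 SA[20]=2  'ddbdaaddadcbacddbaac'
  #21 SA[21]=1  'dddbdaaddadcbacddbaac'

SA = [19, 6, 20, 14, 10, 7, 0, 18, 13, 4, 21, 12, 15, 5, 9, 17, 3, 11, 8, 16, 2, 1]
i: (SA[i-1],SA[i]) lcp shared
  1: (19,6) 2 'aa'
  2: (6,20) 1 'a'
  3: (20,14) 2 'ac'
  4: (14,10) 1 'a'
  5: (10,7) 2 'ad'
  6: (7,0) 3 'add'
  7: (0,18) 0 ''
  8: (18,13) 2 'ba'
  9: (13,4) 1 'b'
  10: (4,21) 0 ''
  11: (21,12) 1 'c'
  12: (12,15) 1 'c'
  13: (15,5) 0 ''
  14: (5,9) 2 'da'
  15: (9,17) 1 'd'
  16: (17,3) 2 'db'
  17: (3,11) 1 'd'
  18: (11,8) 1 'd'
  19: (8,16) 2 'dd'
  20: (16,2) 3 'ddb'
  21: (2,1) 2 'dd'

n(n+1)/2 = 22·23/2 = 253
Σ LCP = 0 + 2 + 1 + 2 + 1 + 2 + 3 + 0 + 2 + 1 + 0 + 1 + 1 + 0 + 2 + 1 + 2 + 1 + 1 + 2 + 3 + 2 = 30
distinct = 253 − 30 = 223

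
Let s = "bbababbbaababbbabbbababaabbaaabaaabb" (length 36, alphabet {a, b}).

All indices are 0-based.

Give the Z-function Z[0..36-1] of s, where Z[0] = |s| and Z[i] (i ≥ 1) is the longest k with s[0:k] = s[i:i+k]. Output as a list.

Z[0]=36
i=1: i≥r, start 0; Z[1]=1 scan→box=[1,2)
i=2: i≥r, start 0; Z[2]=0
i=3: i≥r, start 0; Z[3]=1 scan→box=[3,4)
i=4: i≥r, start 0; Z[4]=0
i=5: i≥r, start 0; Z[5]=2 scan→box=[5,7)
i=6: min(r-i=1, Z[1]=1)=1; Z[6]=3 scan→box=[6,9)
i=7: min(r-i=2, Z[1]=1)=1; Z[7]=1
i=8: min(r-i=1, Z[2]=0)=0; Z[8]=0
i=9: i≥r, start 0; Z[9]=0
i=10: i≥r, start 0; Z[10]=1 scan→box=[10,11)
i=11: i≥r, start 0; Z[11]=0
i=12: i≥r, start 0; Z[12]=2 scan→box=[12,14)
i=13: min(r-i=1, Z[1]=1)=1; Z[13]=4 scan→box=[13,17)
i=14: min(r-i=3, Z[1]=1)=1; Z[14]=1
i=15: min(r-i=2, Z[2]=0)=0; Z[15]=0
i=16: min(r-i=1, Z[3]=1)=1; Z[16]=2 scan→box=[16,18)
i=17: min(r-i=1, Z[1]=1)=1; Z[17]=6 scan→box=[17,23)
i=18: min(r-i=5, Z[1]=1)=1; Z[18]=1
i=19: min(r-i=4, Z[2]=0)=0; Z[19]=0
i=20: min(r-i=3, Z[3]=1)=1; Z[20]=1
i=21: min(r-i=2, Z[4]=0)=0; Z[21]=0
i=22: min(r-i=1, Z[5]=2)=1; Z[22]=1
i=23: i≥r, start 0; Z[23]=0
i=24: i≥r, start 0; Z[24]=0
i=25: i≥r, start 0; Z[25]=3 scan→box=[25,28)
i=26: min(r-i=2, Z[1]=1)=1; Z[26]=1
i=27: min(r-i=1, Z[2]=0)=0; Z[27]=0
i=28: i≥r, start 0; Z[28]=0
i=29: i≥r, start 0; Z[29]=0
i=30: i≥r, start 0; Z[30]=1 scan→box=[30,31)
i=31: i≥r, start 0; Z[31]=0
i=32: i≥r, start 0; Z[32]=0
i=33: i≥r, start 0; Z[33]=0
i=34: i≥r, start 0; Z[34]=2 scan→box=[34,36)
i=35: min(r-i=1, Z[1]=1)=1; Z[35]=1

[36, 1, 0, 1, 0, 2, 3, 1, 0, 0, 1, 0, 2, 4, 1, 0, 2, 6, 1, 0, 1, 0, 1, 0, 0, 3, 1, 0, 0, 0, 1, 0, 0, 0, 2, 1]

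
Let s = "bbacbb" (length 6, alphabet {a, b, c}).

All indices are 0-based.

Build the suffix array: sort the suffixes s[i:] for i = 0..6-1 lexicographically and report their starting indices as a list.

rank→(start, suffix):
  0 → (2, 'acbb')
  1 → (5, 'b')
  2 → (1, 'bacbb')
  3 → (4, 'bb')
  4 → (0, 'bbacbb')
  5 → (3, 'cbb')

[2, 5, 1, 4, 0, 3]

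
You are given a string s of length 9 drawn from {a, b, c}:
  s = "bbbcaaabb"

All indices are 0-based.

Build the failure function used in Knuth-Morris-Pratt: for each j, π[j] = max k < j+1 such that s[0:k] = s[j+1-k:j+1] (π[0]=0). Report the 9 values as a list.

π[0] = 0
j=1 s[j]='b': π[1]=1 (border 'b')
j=2 s[j]='b': π[2]=2 (border 'bb')
j=3 s[j]='c': k: 2→1→0; π[3]=0 (border '')
j=4 s[j]='a': π[4]=0 (border '')
j=5 s[j]='a': π[5]=0 (border '')
j=6 s[j]='a': π[6]=0 (border '')
j=7 s[j]='b': π[7]=1 (border 'b')
j=8 s[j]='b': π[8]=2 (border 'bb')

[0, 1, 2, 0, 0, 0, 0, 1, 2]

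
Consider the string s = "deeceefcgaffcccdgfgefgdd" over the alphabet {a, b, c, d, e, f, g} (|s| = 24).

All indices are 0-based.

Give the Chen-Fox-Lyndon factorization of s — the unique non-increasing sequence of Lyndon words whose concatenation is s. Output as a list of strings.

emit factor 1: 'dee' (i=0, period=3)
emit factor 2: 'ceefcg' (i=3, period=6)
emit factor 3: 'affcccdgfgefgdd' (i=9, period=15)

["dee", "ceefcg", "affcccdgfgefgdd"]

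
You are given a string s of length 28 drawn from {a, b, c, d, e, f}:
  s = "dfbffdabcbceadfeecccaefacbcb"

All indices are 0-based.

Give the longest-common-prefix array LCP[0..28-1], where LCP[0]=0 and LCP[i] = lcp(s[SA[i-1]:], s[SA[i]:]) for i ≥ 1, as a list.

[0, 1, 1, 1, 0, 1, 3, 2, 1, 0, 1, 2, 3, 1, 2, 1, 0, 1, 2, 0, 1, 1, 1, 0, 1, 1, 1, 1]

rank→(start, suffix):
  0 → (6, 'abcbceadfeecccaefacbcb')
  1 → (23, 'acbcb')
  2 → (12, 'adfeecccaefacbcb')
  3 → (20, 'aefacbcb')
  4 → (27, 'b')
  5 → (25, 'bcb')
  6 → (7, 'bcbceadfeecccaefacbcb')
  7 → (9, 'bceadfeecccaefacbcb')
  8 → (2, 'bffdabcbceadfeecccaefacbcb')
  9 → (19, 'caefacbcb')
  10 → (26, 'cb')
  11 → (24, 'cbcb')
  12 → (8, 'cbceadfeecccaefacbcb')
  13 → (18, 'ccaefacbcb')
  14 → (17, 'cccaefacbcb')
  15 → (10, 'ceadfeecccaefacbcb')
  16 → (5, 'dabcbceadfeecccaefacbcb')
  17 → (0, 'dfbffdabcbceadfeecccaefacbcb')
  18 → (13, 'dfeecccaefacbcb')
  19 → (11, 'eadfeecccaefacbcb')
  20 → (16, 'ecccaefacbcb')
  21 → (15, 'eecccaefacbcb')
  22 → (21, 'efacbcb')
  23 → (22, 'facbcb')
  24 → (1, 'fbffdabcbceadfeecccaefacbcb')
  25 → (4, 'fdabcbceadfeecccaefacbcb')
  26 → (14, 'feecccaefacbcb')
  27 → (3, 'ffdabcbceadfeecccaefacbcb')

SA = [6, 23, 12, 20, 27, 25, 7, 9, 2, 19, 26, 24, 8, 18, 17, 10, 5, 0, 13, 11, 16, 15, 21, 22, 1, 4, 14, 3]
[i] adj suffixes → lcp
  [1] 6/23 → 1 ('a')
  [2] 23/12 → 1 ('a')
  [3] 12/20 → 1 ('a')
  [4] 20/27 → 0 ('')
  [5] 27/25 → 1 ('b')
  [6] 25/7 → 3 ('bcb')
  [7] 7/9 → 2 ('bc')
  [8] 9/2 → 1 ('b')
  [9] 2/19 → 0 ('')
  [10] 19/26 → 1 ('c')
  [11] 26/24 → 2 ('cb')
  [12] 24/8 → 3 ('cbc')
  [13] 8/18 → 1 ('c')
  [14] 18/17 → 2 ('cc')
  [15] 17/10 → 1 ('c')
  [16] 10/5 → 0 ('')
  [17] 5/0 → 1 ('d')
  [18] 0/13 → 2 ('df')
  [19] 13/11 → 0 ('')
  [20] 11/16 → 1 ('e')
  [21] 16/15 → 1 ('e')
  [22] 15/21 → 1 ('e')
  [23] 21/22 → 0 ('')
  [24] 22/1 → 1 ('f')
  [25] 1/4 → 1 ('f')
  [26] 4/14 → 1 ('f')
  [27] 14/3 → 1 ('f')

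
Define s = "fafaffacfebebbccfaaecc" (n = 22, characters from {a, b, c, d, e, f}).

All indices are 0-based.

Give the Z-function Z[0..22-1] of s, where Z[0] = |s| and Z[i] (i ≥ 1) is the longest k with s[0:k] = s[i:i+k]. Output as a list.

Z[0]=22
i=1: fresh scan; Z[1]=0
i=2: fresh scan; Z[2]=3 extend→box=[2,5)
i=3: min(r-i=2, Z[1]=0)=0; Z[3]=0
i=4: min(r-i=1, Z[2]=3)=1; Z[4]=1
i=5: fresh scan; Z[5]=2 extend→box=[5,7)
i=6: min(r-i=1, Z[1]=0)=0; Z[6]=0
i=7: fresh scan; Z[7]=0
i=8: fresh scan; Z[8]=1 extend→box=[8,9)
i=9: fresh scan; Z[9]=0
i=10: fresh scan; Z[10]=0
i=11: fresh scan; Z[11]=0
i=12: fresh scan; Z[12]=0
i=13: fresh scan; Z[13]=0
i=14: fresh scan; Z[14]=0
i=15: fresh scan; Z[15]=0
i=16: fresh scan; Z[16]=2 extend→box=[16,18)
i=17: min(r-i=1, Z[1]=0)=0; Z[17]=0
i=18: fresh scan; Z[18]=0
i=19: fresh scan; Z[19]=0
i=20: fresh scan; Z[20]=0
i=21: fresh scan; Z[21]=0

[22, 0, 3, 0, 1, 2, 0, 0, 1, 0, 0, 0, 0, 0, 0, 0, 2, 0, 0, 0, 0, 0]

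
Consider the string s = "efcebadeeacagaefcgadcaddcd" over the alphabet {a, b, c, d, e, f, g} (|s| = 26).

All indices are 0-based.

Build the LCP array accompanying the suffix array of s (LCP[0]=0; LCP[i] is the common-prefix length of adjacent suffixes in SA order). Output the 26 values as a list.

sorted suffixes:
  #0 SA[0]=9  'acagaefcgadcaddcd'
  #1 SA[1]=18  'adcaddcd'
  #2 SA[2]=21  'addcd'
  #3 SA[3]=5  'adeeacagaefcgadcaddcd'
  #4 SA[4]=13  'aefcgadcaddcd'
  #5 SA[5]=11  'agaefcgadcaddcd'
  #6 SA[6]=4  'badeeacagaefcgadcaddcd'
  #7 SA[7]=20  'caddcd'
  #8 SA[8]=10  'cagaefcgadcaddcd'
  #9 SA[9]=24  'cd'
  #10 SA[10]=2  'cebadeeacagaefcgadcaddcd'
  #11 SA[11]=16  'cgadcaddcd'
  #12 SA[12]=25  'd'
  #13 SA[13]=19  'dcaddcd'
  #14 SA[14]=23  'dcd'
  #15 SA[15]=22  'ddcd'
  #16 SA[16]=6  'deeacagaefcgadcaddcd'
  #17 SA[17]=8  'eacagaefcgadcaddcd'
  #18 SA[18]=3  'ebadeeacagaefcgadcaddcd'
  #19 SA[19]=7  'eeacagaefcgadcaddcd'
  #20 SA[20]=0  'efcebadeeacagaefcgadcaddcd'
  #21 SA[21]=14  'efcgadcaddcd'
  #22 SA[22]=1  'fcebadeeacagaefcgadcaddcd'
  #23 SA[23]=15  'fcgadcaddcd'
  #24 SA[24]=17  'gadcaddcd'
  #25 SA[25]=12  'gaefcgadcaddcd'

SA = [9, 18, 21, 5, 13, 11, 4, 20, 10, 24, 2, 16, 25, 19, 23, 22, 6, 8, 3, 7, 0, 14, 1, 15, 17, 12]
rank  pair      lcp
   1  s[9:],s[18:]  1  'a'
   2  s[18:],s[21:]  2  'ad'
   3  s[21:],s[5:]  2  'ad'
   4  s[5:],s[13:]  1  'a'
   5  s[13:],s[11:]  1  'a'
   6  s[11:],s[4:]  0  ''
   7  s[4:],s[20:]  0  ''
   8  s[20:],s[10:]  2  'ca'
   9  s[10:],s[24:]  1  'c'
  10  s[24:],s[2:]  1  'c'
  11  s[2:],s[16:]  1  'c'
  12  s[16:],s[25:]  0  ''
  13  s[25:],s[19:]  1  'd'
  14  s[19:],s[23:]  2  'dc'
  15  s[23:],s[22:]  1  'd'
  16  s[22:],s[6:]  1  'd'
  17  s[6:],s[8:]  0  ''
  18  s[8:],s[3:]  1  'e'
  19  s[3:],s[7:]  1  'e'
  20  s[7:],s[0:]  1  'e'
  21  s[0:],s[14:]  3  'efc'
  22  s[14:],s[1:]  0  ''
  23  s[1:],s[15:]  2  'fc'
  24  s[15:],s[17:]  0  ''
  25  s[17:],s[12:]  2  'ga'

[0, 1, 2, 2, 1, 1, 0, 0, 2, 1, 1, 1, 0, 1, 2, 1, 1, 0, 1, 1, 1, 3, 0, 2, 0, 2]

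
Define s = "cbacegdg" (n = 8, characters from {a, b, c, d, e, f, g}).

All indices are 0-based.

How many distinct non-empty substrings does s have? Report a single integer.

sorted suffixes:
  #0 SA[0]=2  'acegdg'
  #1 SA[1]=1  'bacegdg'
  #2 SA[2]=0  'cbacegdg'
  #3 SA[3]=3  'cegdg'
  #4 SA[4]=6  'dg'
  #5 SA[5]=4  'egdg'
  #6 SA[6]=7  'g'
  #7 SA[7]=5  'gdg'

SA = [2, 1, 0, 3, 6, 4, 7, 5]
rank  pair      lcp
   1  s[2:],s[1:]  0  ''
   2  s[1:],s[0:]  0  ''
   3  s[0:],s[3:]  1  'c'
   4  s[3:],s[6:]  0  ''
   5  s[6:],s[4:]  0  ''
   6  s[4:],s[7:]  0  ''
   7  s[7:],s[5:]  1  'g'

n(n+1)/2 = 8·9/2 = 36
Σ LCP = 0 + 0 + 0 + 1 + 0 + 0 + 0 + 1 = 2
distinct = 36 − 2 = 34

34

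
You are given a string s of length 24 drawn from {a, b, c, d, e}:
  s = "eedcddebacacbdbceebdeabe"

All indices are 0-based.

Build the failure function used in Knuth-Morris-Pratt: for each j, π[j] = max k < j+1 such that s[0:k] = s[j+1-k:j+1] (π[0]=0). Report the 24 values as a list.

[0, 1, 0, 0, 0, 0, 1, 0, 0, 0, 0, 0, 0, 0, 0, 0, 1, 2, 0, 0, 1, 0, 0, 1]

π[0] = 0
j=1 s[j]='e': π[1]=1 (border 'e')
j=2 s[j]='d': k: 1→0; π[2]=0 (border '')
j=3 s[j]='c': π[3]=0 (border '')
j=4 s[j]='d': π[4]=0 (border '')
j=5 s[j]='d': π[5]=0 (border '')
j=6 s[j]='e': π[6]=1 (border 'e')
j=7 s[j]='b': k: 1→0; π[7]=0 (border '')
j=8 s[j]='a': π[8]=0 (border '')
j=9 s[j]='c': π[9]=0 (border '')
j=10 s[j]='a': π[10]=0 (border '')
j=11 s[j]='c': π[11]=0 (border '')
j=12 s[j]='b': π[12]=0 (border '')
j=13 s[j]='d': π[13]=0 (border '')
j=14 s[j]='b': π[14]=0 (border '')
j=15 s[j]='c': π[15]=0 (border '')
j=16 s[j]='e': π[16]=1 (border 'e')
j=17 s[j]='e': π[17]=2 (border 'ee')
j=18 s[j]='b': k: 2→1→0; π[18]=0 (border '')
j=19 s[j]='d': π[19]=0 (border '')
j=20 s[j]='e': π[20]=1 (border 'e')
j=21 s[j]='a': k: 1→0; π[21]=0 (border '')
j=22 s[j]='b': π[22]=0 (border '')
j=23 s[j]='e': π[23]=1 (border 'e')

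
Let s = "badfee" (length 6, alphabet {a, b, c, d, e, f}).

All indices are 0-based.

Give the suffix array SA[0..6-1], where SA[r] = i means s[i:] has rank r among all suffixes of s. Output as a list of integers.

sorted suffixes:
  #0 SA[0]=1  'adfee'
  #1 SA[1]=0  'badfee'
  #2 SA[2]=2  'dfee'
  #3 SA[3]=5  'e'
  #4 SA[4]=4  'ee'
  #5 SA[5]=3  'fee'

[1, 0, 2, 5, 4, 3]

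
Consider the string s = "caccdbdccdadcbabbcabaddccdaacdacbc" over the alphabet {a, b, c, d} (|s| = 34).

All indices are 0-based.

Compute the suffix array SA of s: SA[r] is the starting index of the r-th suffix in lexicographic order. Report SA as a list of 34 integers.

rank→(start, suffix):
  0 → (26, 'aacdacbc')
  1 → (18, 'abaddccdaacdacbc')
  2 → (14, 'abbcabaddccdaacdacbc')
  3 → (30, 'acbc')
  4 → (1, 'accdbdccdadcbabbcabaddccdaacdacbc')
  5 → (27, 'acdacbc')
  6 → (10, 'adcbabbcabaddccdaacdacbc')
  7 → (20, 'addccdaacdacbc')
  8 → (13, 'babbcabaddccdaacdacbc')
  9 → (19, 'baddccdaacdacbc')
  10 → (15, 'bbcabaddccdaacdacbc')
  11 → (32, 'bc')
  12 → (16, 'bcabaddccdaacdacbc')
  13 → (5, 'bdccdadcbabbcabaddccdaacdacbc')
  14 → (33, 'c')
  15 → (17, 'cabaddccdaacdacbc')
  16 → (0, 'caccdbdccdadcbabbcabaddccdaacdacbc')
  17 → (12, 'cbabbcabaddccdaacdacbc')
  18 → (31, 'cbc')
  19 → (23, 'ccdaacdacbc')
  20 → (7, 'ccdadcbabbcabaddccdaacdacbc')
  21 → (2, 'ccdbdccdadcbabbcabaddccdaacdacbc')
  22 → (24, 'cdaacdacbc')
  23 → (28, 'cdacbc')
  24 → (8, 'cdadcbabbcabaddccdaacdacbc')
  25 → (3, 'cdbdccdadcbabbcabaddccdaacdacbc')
  26 → (25, 'daacdacbc')
  27 → (29, 'dacbc')
  28 → (9, 'dadcbabbcabaddccdaacdacbc')
  29 → (4, 'dbdccdadcbabbcabaddccdaacdacbc')
  30 → (11, 'dcbabbcabaddccdaacdacbc')
  31 → (22, 'dccdaacdacbc')
  32 → (6, 'dccdadcbabbcabaddccdaacdacbc')
  33 → (21, 'ddccdaacdacbc')

[26, 18, 14, 30, 1, 27, 10, 20, 13, 19, 15, 32, 16, 5, 33, 17, 0, 12, 31, 23, 7, 2, 24, 28, 8, 3, 25, 29, 9, 4, 11, 22, 6, 21]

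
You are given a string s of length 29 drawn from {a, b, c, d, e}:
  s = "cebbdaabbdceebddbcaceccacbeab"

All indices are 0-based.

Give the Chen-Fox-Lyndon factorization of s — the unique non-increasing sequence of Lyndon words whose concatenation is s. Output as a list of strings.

["ce", "bbd", "aabbdceebddbcaceccacbeab"]

emit factor 1: 'ce' (i=0, period=2)
emit factor 2: 'bbd' (i=2, period=3)
emit factor 3: 'aabbdceebddbcaceccacbeab' (i=5, period=24)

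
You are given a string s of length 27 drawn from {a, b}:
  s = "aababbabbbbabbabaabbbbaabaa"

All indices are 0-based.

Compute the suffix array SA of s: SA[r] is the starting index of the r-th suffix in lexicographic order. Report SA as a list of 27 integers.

[26, 25, 22, 0, 16, 23, 14, 1, 11, 3, 17, 6, 24, 21, 15, 13, 10, 2, 5, 20, 12, 9, 4, 19, 8, 18, 7]

sorted suffixes:
  #0 SA[0]=26  'a'
  #1 SA[1]=25  'aa'
  #2 SA[2]=22  'aabaa'
  #3 SA[3]=0  'aababbabbbbabbabaabbbbaabaa'
  #4 SA[4]=16  'aabbbbaabaa'
  #5 SA[5]=23  'abaa'
  #6 SA[6]=14  'abaabbbbaabaa'
  #7 SA[7]=1  'ababbabbbbabbabaabbbbaabaa'
  #8 SA[8]=11  'abbabaabbbbaabaa'
  #9 SA[9]=3  'abbabbbbabbabaabbbbaabaa'
  #10 SA[10]=17  'abbbbaabaa'
  #11 SA[11]=6  'abbbbabbabaabbbbaabaa'
  #12 SA[12]=24  'baa'
  #13 SA[13]=21  'baabaa'
  #14 SA[14]=15  'baabbbbaabaa'
  #15 SA[15]=13  'babaabbbbaabaa'
  #16 SA[16]=10  'babbabaabbbbaabaa'
  #17 SA[17]=2  'babbabbbbabbabaabbbbaabaa'
  #18 SA[18]=5  'babbbbabbabaabbbbaabaa'
  #19 SA[19]=20  'bbaabaa'
  #20 SA[20]=12  'bbabaabbbbaabaa'
  #21 SA[21]=9  'bbabbabaabbbbaabaa'
  #22 SA[22]=4  'bbabbbbabbabaabbbbaabaa'
  #23 SA[23]=19  'bbbaabaa'
  #24 SA[24]=8  'bbbabbabaabbbbaabaa'
  #25 SA[25]=18  'bbbbaabaa'
  #26 SA[26]=7  'bbbbabbabaabbbbaabaa'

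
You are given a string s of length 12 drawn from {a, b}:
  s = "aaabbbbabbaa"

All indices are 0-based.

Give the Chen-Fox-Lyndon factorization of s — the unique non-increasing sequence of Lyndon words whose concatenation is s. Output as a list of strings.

emit factor 1: 'aaabbbbabb' (i=0, period=10)
emit factor 2: 'a' (i=10, period=1)
emit factor 3: 'a' (i=11, period=1)

["aaabbbbabb", "a", "a"]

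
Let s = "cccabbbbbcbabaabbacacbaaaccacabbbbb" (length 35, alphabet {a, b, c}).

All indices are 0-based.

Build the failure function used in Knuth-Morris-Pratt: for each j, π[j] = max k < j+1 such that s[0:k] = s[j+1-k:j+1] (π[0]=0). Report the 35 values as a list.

[0, 1, 2, 0, 0, 0, 0, 0, 0, 1, 0, 0, 0, 0, 0, 0, 0, 0, 1, 0, 1, 0, 0, 0, 0, 1, 2, 0, 1, 0, 0, 0, 0, 0, 0]

π[0] = 0
j=1 s[j]='c': π[1]=1 (border 'c')
j=2 s[j]='c': π[2]=2 (border 'cc')
j=3 s[j]='a': k: 2→1→0; π[3]=0 (border '')
j=4 s[j]='b': π[4]=0 (border '')
j=5 s[j]='b': π[5]=0 (border '')
j=6 s[j]='b': π[6]=0 (border '')
j=7 s[j]='b': π[7]=0 (border '')
j=8 s[j]='b': π[8]=0 (border '')
j=9 s[j]='c': π[9]=1 (border 'c')
j=10 s[j]='b': k: 1→0; π[10]=0 (border '')
j=11 s[j]='a': π[11]=0 (border '')
j=12 s[j]='b': π[12]=0 (border '')
j=13 s[j]='a': π[13]=0 (border '')
j=14 s[j]='a': π[14]=0 (border '')
j=15 s[j]='b': π[15]=0 (border '')
j=16 s[j]='b': π[16]=0 (border '')
j=17 s[j]='a': π[17]=0 (border '')
j=18 s[j]='c': π[18]=1 (border 'c')
j=19 s[j]='a': k: 1→0; π[19]=0 (border '')
j=20 s[j]='c': π[20]=1 (border 'c')
j=21 s[j]='b': k: 1→0; π[21]=0 (border '')
j=22 s[j]='a': π[22]=0 (border '')
j=23 s[j]='a': π[23]=0 (border '')
j=24 s[j]='a': π[24]=0 (border '')
j=25 s[j]='c': π[25]=1 (border 'c')
j=26 s[j]='c': π[26]=2 (border 'cc')
j=27 s[j]='a': k: 2→1→0; π[27]=0 (border '')
j=28 s[j]='c': π[28]=1 (border 'c')
j=29 s[j]='a': k: 1→0; π[29]=0 (border '')
j=30 s[j]='b': π[30]=0 (border '')
j=31 s[j]='b': π[31]=0 (border '')
j=32 s[j]='b': π[32]=0 (border '')
j=33 s[j]='b': π[33]=0 (border '')
j=34 s[j]='b': π[34]=0 (border '')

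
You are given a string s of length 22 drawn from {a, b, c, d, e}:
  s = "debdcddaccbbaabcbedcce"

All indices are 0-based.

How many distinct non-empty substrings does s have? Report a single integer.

233

rank→(start, suffix):
  0 → (12, 'aabcbedcce')
  1 → (13, 'abcbedcce')
  2 → (7, 'accbbaabcbedcce')
  3 → (11, 'baabcbedcce')
  4 → (10, 'bbaabcbedcce')
  5 → (14, 'bcbedcce')
  6 → (2, 'bdcddaccbbaabcbedcce')
  7 → (16, 'bedcce')
  8 → (9, 'cbbaabcbedcce')
  9 → (15, 'cbedcce')
  10 → (8, 'ccbbaabcbedcce')
  11 → (19, 'cce')
  12 → (4, 'cddaccbbaabcbedcce')
  13 → (20, 'ce')
  14 → (6, 'daccbbaabcbedcce')
  15 → (18, 'dcce')
  16 → (3, 'dcddaccbbaabcbedcce')
  17 → (5, 'ddaccbbaabcbedcce')
  18 → (0, 'debdcddaccbbaabcbedcce')
  19 → (21, 'e')
  20 → (1, 'ebdcddaccbbaabcbedcce')
  21 → (17, 'edcce')

SA = [12, 13, 7, 11, 10, 14, 2, 16, 9, 15, 8, 19, 4, 20, 6, 18, 3, 5, 0, 21, 1, 17]
rank  pair      lcp
   1  s[12:],s[13:]  1  'a'
   2  s[13:],s[7:]  1  'a'
   3  s[7:],s[11:]  0  ''
   4  s[11:],s[10:]  1  'b'
   5  s[10:],s[14:]  1  'b'
   6  s[14:],s[2:]  1  'b'
   7  s[2:],s[16:]  1  'b'
   8  s[16:],s[9:]  0  ''
   9  s[9:],s[15:]  2  'cb'
  10  s[15:],s[8:]  1  'c'
  11  s[8:],s[19:]  2  'cc'
  12  s[19:],s[4:]  1  'c'
  13  s[4:],s[20:]  1  'c'
  14  s[20:],s[6:]  0  ''
  15  s[6:],s[18:]  1  'd'
  16  s[18:],s[3:]  2  'dc'
  17  s[3:],s[5:]  1  'd'
  18  s[5:],s[0:]  1  'd'
  19  s[0:],s[21:]  0  ''
  20  s[21:],s[1:]  1  'e'
  21  s[1:],s[17:]  1  'e'

n(n+1)/2 = 22·23/2 = 253
Σ LCP = 0 + 1 + 1 + 0 + 1 + 1 + 1 + 1 + 0 + 2 + 1 + 2 + 1 + 1 + 0 + 1 + 2 + 1 + 1 + 0 + 1 + 1 = 20
distinct = 253 − 20 = 233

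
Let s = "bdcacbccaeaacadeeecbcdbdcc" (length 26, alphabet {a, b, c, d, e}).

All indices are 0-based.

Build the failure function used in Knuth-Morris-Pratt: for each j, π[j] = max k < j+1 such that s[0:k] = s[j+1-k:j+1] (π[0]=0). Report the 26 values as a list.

[0, 0, 0, 0, 0, 1, 0, 0, 0, 0, 0, 0, 0, 0, 0, 0, 0, 0, 0, 1, 0, 0, 1, 2, 3, 0]

π[0] = 0
j=1 s[j]='d': π[1]=0 (border '')
j=2 s[j]='c': π[2]=0 (border '')
j=3 s[j]='a': π[3]=0 (border '')
j=4 s[j]='c': π[4]=0 (border '')
j=5 s[j]='b': π[5]=1 (border 'b')
j=6 s[j]='c': k: 1→0; π[6]=0 (border '')
j=7 s[j]='c': π[7]=0 (border '')
j=8 s[j]='a': π[8]=0 (border '')
j=9 s[j]='e': π[9]=0 (border '')
j=10 s[j]='a': π[10]=0 (border '')
j=11 s[j]='a': π[11]=0 (border '')
j=12 s[j]='c': π[12]=0 (border '')
j=13 s[j]='a': π[13]=0 (border '')
j=14 s[j]='d': π[14]=0 (border '')
j=15 s[j]='e': π[15]=0 (border '')
j=16 s[j]='e': π[16]=0 (border '')
j=17 s[j]='e': π[17]=0 (border '')
j=18 s[j]='c': π[18]=0 (border '')
j=19 s[j]='b': π[19]=1 (border 'b')
j=20 s[j]='c': k: 1→0; π[20]=0 (border '')
j=21 s[j]='d': π[21]=0 (border '')
j=22 s[j]='b': π[22]=1 (border 'b')
j=23 s[j]='d': π[23]=2 (border 'bd')
j=24 s[j]='c': π[24]=3 (border 'bdc')
j=25 s[j]='c': k: 3→0; π[25]=0 (border '')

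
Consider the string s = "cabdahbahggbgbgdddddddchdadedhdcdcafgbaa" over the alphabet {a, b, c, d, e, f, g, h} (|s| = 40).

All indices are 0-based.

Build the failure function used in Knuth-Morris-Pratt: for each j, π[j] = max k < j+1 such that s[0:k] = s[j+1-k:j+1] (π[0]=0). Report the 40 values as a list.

π[0] = 0
j=1 s[j]='a': π[1]=0 (border '')
j=2 s[j]='b': π[2]=0 (border '')
j=3 s[j]='d': π[3]=0 (border '')
j=4 s[j]='a': π[4]=0 (border '')
j=5 s[j]='h': π[5]=0 (border '')
j=6 s[j]='b': π[6]=0 (border '')
j=7 s[j]='a': π[7]=0 (border '')
j=8 s[j]='h': π[8]=0 (border '')
j=9 s[j]='g': π[9]=0 (border '')
j=10 s[j]='g': π[10]=0 (border '')
j=11 s[j]='b': π[11]=0 (border '')
j=12 s[j]='g': π[12]=0 (border '')
j=13 s[j]='b': π[13]=0 (border '')
j=14 s[j]='g': π[14]=0 (border '')
j=15 s[j]='d': π[15]=0 (border '')
j=16 s[j]='d': π[16]=0 (border '')
j=17 s[j]='d': π[17]=0 (border '')
j=18 s[j]='d': π[18]=0 (border '')
j=19 s[j]='d': π[19]=0 (border '')
j=20 s[j]='d': π[20]=0 (border '')
j=21 s[j]='d': π[21]=0 (border '')
j=22 s[j]='c': π[22]=1 (border 'c')
j=23 s[j]='h': k: 1→0; π[23]=0 (border '')
j=24 s[j]='d': π[24]=0 (border '')
j=25 s[j]='a': π[25]=0 (border '')
j=26 s[j]='d': π[26]=0 (border '')
j=27 s[j]='e': π[27]=0 (border '')
j=28 s[j]='d': π[28]=0 (border '')
j=29 s[j]='h': π[29]=0 (border '')
j=30 s[j]='d': π[30]=0 (border '')
j=31 s[j]='c': π[31]=1 (border 'c')
j=32 s[j]='d': k: 1→0; π[32]=0 (border '')
j=33 s[j]='c': π[33]=1 (border 'c')
j=34 s[j]='a': π[34]=2 (border 'ca')
j=35 s[j]='f': k: 2→0; π[35]=0 (border '')
j=36 s[j]='g': π[36]=0 (border '')
j=37 s[j]='b': π[37]=0 (border '')
j=38 s[j]='a': π[38]=0 (border '')
j=39 s[j]='a': π[39]=0 (border '')

[0, 0, 0, 0, 0, 0, 0, 0, 0, 0, 0, 0, 0, 0, 0, 0, 0, 0, 0, 0, 0, 0, 1, 0, 0, 0, 0, 0, 0, 0, 0, 1, 0, 1, 2, 0, 0, 0, 0, 0]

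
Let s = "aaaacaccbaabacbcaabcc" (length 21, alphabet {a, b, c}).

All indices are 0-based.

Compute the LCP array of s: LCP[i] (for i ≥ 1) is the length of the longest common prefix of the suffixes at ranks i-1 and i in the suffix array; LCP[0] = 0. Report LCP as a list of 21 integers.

sorted suffixes:
  #0 SA[0]=0  'aaaacaccbaabacbcaabcc'
  #1 SA[1]=1  'aaacaccbaabacbcaabcc'
  #2 SA[2]=9  'aabacbcaabcc'
  #3 SA[3]=16  'aabcc'
  #4 SA[4]=2  'aacaccbaabacbcaabcc'
  #5 SA[5]=10  'abacbcaabcc'
  #6 SA[6]=17  'abcc'
  #7 SA[7]=3  'acaccbaabacbcaabcc'
  #8 SA[8]=12  'acbcaabcc'
  #9 SA[9]=5  'accbaabacbcaabcc'
  #10 SA[10]=8  'baabacbcaabcc'
  #11 SA[11]=11  'bacbcaabcc'
  #12 SA[12]=14  'bcaabcc'
  #13 SA[13]=18  'bcc'
  #14 SA[14]=20  'c'
  #15 SA[15]=15  'caabcc'
  #16 SA[16]=4  'caccbaabacbcaabcc'
  #17 SA[17]=7  'cbaabacbcaabcc'
  #18 SA[18]=13  'cbcaabcc'
  #19 SA[19]=19  'cc'
  #20 SA[20]=6  'ccbaabacbcaabcc'

SA = [0, 1, 9, 16, 2, 10, 17, 3, 12, 5, 8, 11, 14, 18, 20, 15, 4, 7, 13, 19, 6]
rank  pair      lcp
   1  s[0:],s[1:]  3  'aaa'
   2  s[1:],s[9:]  2  'aa'
   3  s[9:],s[16:]  3  'aab'
   4  s[16:],s[2:]  2  'aa'
   5  s[2:],s[10:]  1  'a'
   6  s[10:],s[17:]  2  'ab'
   7  s[17:],s[3:]  1  'a'
   8  s[3:],s[12:]  2  'ac'
   9  s[12:],s[5:]  2  'ac'
  10  s[5:],s[8:]  0  ''
  11  s[8:],s[11:]  2  'ba'
  12  s[11:],s[14:]  1  'b'
  13  s[14:],s[18:]  2  'bc'
  14  s[18:],s[20:]  0  ''
  15  s[20:],s[15:]  1  'c'
  16  s[15:],s[4:]  2  'ca'
  17  s[4:],s[7:]  1  'c'
  18  s[7:],s[13:]  2  'cb'
  19  s[13:],s[19:]  1  'c'
  20  s[19:],s[6:]  2  'cc'

[0, 3, 2, 3, 2, 1, 2, 1, 2, 2, 0, 2, 1, 2, 0, 1, 2, 1, 2, 1, 2]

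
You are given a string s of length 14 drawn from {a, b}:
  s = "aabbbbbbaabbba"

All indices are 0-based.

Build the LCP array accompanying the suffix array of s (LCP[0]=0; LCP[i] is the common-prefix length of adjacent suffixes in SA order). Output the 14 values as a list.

rank→(start, suffix):
  0 → (13, 'a')
  1 → (8, 'aabbba')
  2 → (0, 'aabbbbbbaabbba')
  3 → (9, 'abbba')
  4 → (1, 'abbbbbbaabbba')
  5 → (12, 'ba')
  6 → (7, 'baabbba')
  7 → (11, 'bba')
  8 → (6, 'bbaabbba')
  9 → (10, 'bbba')
  10 → (5, 'bbbaabbba')
  11 → (4, 'bbbbaabbba')
  12 → (3, 'bbbbbaabbba')
  13 → (2, 'bbbbbbaabbba')

SA = [13, 8, 0, 9, 1, 12, 7, 11, 6, 10, 5, 4, 3, 2]
rank  pair      lcp
   1  s[13:],s[8:]  1  'a'
   2  s[8:],s[0:]  5  'aabbb'
   3  s[0:],s[9:]  1  'a'
   4  s[9:],s[1:]  4  'abbb'
   5  s[1:],s[12:]  0  ''
   6  s[12:],s[7:]  2  'ba'
   7  s[7:],s[11:]  1  'b'
   8  s[11:],s[6:]  3  'bba'
   9  s[6:],s[10:]  2  'bb'
  10  s[10:],s[5:]  4  'bbba'
  11  s[5:],s[4:]  3  'bbb'
  12  s[4:],s[3:]  4  'bbbb'
  13  s[3:],s[2:]  5  'bbbbb'

[0, 1, 5, 1, 4, 0, 2, 1, 3, 2, 4, 3, 4, 5]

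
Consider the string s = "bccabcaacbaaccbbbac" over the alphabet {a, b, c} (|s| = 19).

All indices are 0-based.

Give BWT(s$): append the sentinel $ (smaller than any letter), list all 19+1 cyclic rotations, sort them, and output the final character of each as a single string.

rank  rotation              last
    0  $bccabcaacbaaccbbbac  c
    1  aacbaaccbbbac$bccabc  c
    2  aaccbbbac$bccabcaacb  b
    3  abcaacbaaccbbbac$bcc  c
    4  ac$bccabcaacbaaccbbb  b
    5  acbaaccbbbac$bccabca  a
    6  accbbbac$bccabcaacba  a
    7  baaccbbbac$bccabcaac  c
    8  bac$bccabcaacbaaccbb  b
    9  bbac$bccabcaacbaaccb  b
   10  bbbac$bccabcaacbaacc  c
   11  bcaacbaaccbbbac$bcca  a
   12  bccabcaacbaaccbbbac$  $
   13  c$bccabcaacbaaccbbba  a
   14  caacbaaccbbbac$bccab  b
   15  cabcaacbaaccbbbac$bc  c
   16  cbaaccbbbac$bccabcaa  a
   17  cbbbac$bccabcaacbaac  c
   18  ccabcaacbaaccbbbac$b  b
   19  ccbbbac$bccabcaacbaa  a

ccbcbaacbbca$abcacba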